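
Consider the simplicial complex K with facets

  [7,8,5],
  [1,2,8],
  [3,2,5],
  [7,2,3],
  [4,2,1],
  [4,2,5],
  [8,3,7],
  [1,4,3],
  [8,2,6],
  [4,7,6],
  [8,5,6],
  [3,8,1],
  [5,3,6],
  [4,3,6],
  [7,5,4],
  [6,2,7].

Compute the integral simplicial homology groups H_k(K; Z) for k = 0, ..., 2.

H_0 ≅ Z,  H_1 ≅ Z^2,  H_2 ≅ Z.

Order the vertices as 1 < 2 < 3 < 4 < 5 < 6 < 7 < 8. Listing each simplex with vertices in this order, K has dimension 2 with simplices:

  0-simplices (8): [1], [2], [3], [4], [5], [6], [7], [8]
  1-simplices (24): (24 of them)
  2-simplices (16): [1,2,4], [1,2,8], [1,3,4], [1,3,8], [2,3,5], [2,3,7], [2,4,5], [2,6,7], [2,6,8], [3,4,6], [3,5,6], [3,7,8], [4,5,7], [4,6,7], [5,6,8], [5,7,8]

giving chain groups C_0 ≅ Z^8, C_1 ≅ Z^24, C_2 ≅ Z^16.

The boundary map ∂_1: C_1 → C_0 maps an edge to its endpoints' difference, ∂[p,q] = q − p.
As a 8×24 matrix over Z this has rank 7, with invariant factors (1,1,1,1,1,1,1).

∂_2: C_2 → C_1 maps a triangle to the signed sum of its edges. For instance
  ∂[4,6,7] = [6,7] − [4,7] + [4,6],
  ∂[4,5,7] = [5,7] − [4,7] + [4,5].
The resulting 24×16 matrix has rank 15, and its Smith normal form has invariant factors (1,1,1,1,1,1,1,1,1,1,1,1,1,1,1).

Now H_k = ker ∂_k / im ∂_{k+1}, so:

  H_0: rank C_0 − rank ∂_1 = 8 − 7 = 1, and the invariant factors of ∂_1 are all 1, so H_0 = Z.
  H_1: rank ker ∂_1 − rank ∂_2 = (24 − 7) − 15 = 2, and the invariant factors of ∂_2 are all 1, so H_1 = Z^2.
  H_2: rank ker ∂_2 − rank ∂_3 = (16 − 15) − 0 = 1, and there is no ∂_3, so H_2 = Z.

(K is a triangulation of the torus T^2.)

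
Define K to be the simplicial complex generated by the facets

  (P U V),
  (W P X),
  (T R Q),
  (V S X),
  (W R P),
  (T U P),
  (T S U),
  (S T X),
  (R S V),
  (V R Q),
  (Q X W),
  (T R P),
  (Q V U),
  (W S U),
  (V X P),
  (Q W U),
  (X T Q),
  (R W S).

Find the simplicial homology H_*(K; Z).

Take the total order P < Q < R < S < T < U < V < W < X on the vertex set. Then K (dimension 2) consists of the simplices:

  0-simplices (9): P, Q, R, S, T, U, V, W, X
  1-simplices (27): PR, PT, PU, PV, PW, PX, QR, QT, QU, QV, QW, QX, RS, RT, RV, RW, ST, SU, SV, SW, SX, TU, TX, UV, UW, VX, WX
  2-simplices (18): PRT, PRW, PTU, PUV, PVX, PWX, QRT, QRV, QTX, QUV, QUW, QWX, RSV, RSW, STU, STX, SUW, SVX

so the chain groups are C_0 ≅ Z^9, C_1 ≅ Z^27, C_2 ≅ Z^18.

∂_1: C_1 → C_0 maps an edge to its endpoints' difference, ∂[p,q] = q − p.
As a 9×27 matrix over Z this has rank 8, with invariant factors (1,1,1,1,1,1,1,1).

The boundary map ∂_2: C_2 → C_1 maps a triangle to the signed sum of its edges. For instance
  ∂STU = TU − SU + ST,
  ∂PVX = VX − PX + PV.
The resulting 27×18 matrix has rank 17, and its Smith normal form has invariant factors (1,1,1,1,1,1,1,1,1,1,1,1,1,1,1,1,1).

From H_k ≅ ker(∂_k) / im(∂_{k+1}) we obtain:

  H_0: rank C_0 − rank ∂_1 = 9 − 8 = 1, and the invariant factors of ∂_1 are all 1, so H_0 ≅ Z.
  H_1: rank ker ∂_1 − rank ∂_2 = (27 − 8) − 17 = 2, and the invariant factors of ∂_2 are all 1, so H_1 ≅ Z^2.
  H_2: rank ker ∂_2 − rank ∂_3 = (18 − 17) − 0 = 1, and there is no ∂_3, so H_2 ≅ Z.

As a check, the Euler characteristic is 9 − 27 + 18 = 0, which agrees with 1 − 2 + 1 = 0.

H_0 = Z,  H_1 = Z^2,  H_2 = Z.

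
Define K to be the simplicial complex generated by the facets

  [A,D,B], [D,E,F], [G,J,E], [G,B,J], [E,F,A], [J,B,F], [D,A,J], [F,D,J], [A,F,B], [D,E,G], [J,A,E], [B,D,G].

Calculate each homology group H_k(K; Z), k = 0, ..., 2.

H_0 = Z,  H_1 = Z_2,  H_2 = 0.

Fix the vertex order A < B < D < E < F < G < J and write every simplex with vertices in increasing order. Then dim K = 2 and the simplices of K are:

  0-simplices (7): A, B, D, E, F, G, J
  1-simplices (18): AB, AD, AE, AF, AJ, BD, BF, BG, BJ, DE, DF, DG, DJ, EF, EG, EJ, FJ, GJ
  2-simplices (12): ABD, ABF, ADJ, AEF, AEJ, BDG, BFJ, BGJ, DEF, DEG, DFJ, EGJ

Hence C_0 ≅ Z^7, C_1 ≅ Z^18, C_2 ≅ Z^12.

Boundary ∂_1: C_1 → C_0 is given by ∂[p,q] = [q] − [p].
The resulting 7×18 matrix has rank 6, and its Smith normal form has invariant factors (1,1,1,1,1,1).

The boundary map ∂_2: C_2 → C_1 acts by ∂[p,q,r] = [q,r] − [p,r] + [p,q]. For instance
  ∂BGJ = GJ − BJ + BG,
  ∂AEJ = EJ − AJ + AE.
This gives a 18×12 integer matrix of rank 12; reducing to Smith normal form yields diagonal entries (1,1,1,1,1,1,1,1,1,1,1,2).

From H_k ≅ ker(∂_k) / im(∂_{k+1}) we obtain:

  H_0: rank C_0 − rank ∂_1 = 7 − 6 = 1, and the invariant factors of ∂_1 are all 1, so H_0 ≅ Z.
  H_1: rank ker ∂_1 − rank ∂_2 = (18 − 6) − 12 = 0, and ∂_2 has invariant factor 2 > 1, so H_1 ≅ Z_2.
  H_2: rank ker ∂_2 − rank ∂_3 = (12 − 12) − 0 = 0, and there is no ∂_3, so H_2 ≅ 0.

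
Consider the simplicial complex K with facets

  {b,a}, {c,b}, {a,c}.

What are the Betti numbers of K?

b_0 = 1, b_1 = 1.

Order the vertices as a < b < c. Listing each simplex with vertices in this order, K has dimension 1 with simplices:

  0-simplices (3): a, b, c
  1-simplices (3): ab, ac, bc

giving chain groups C_0 ≅ Z^3, C_1 ≅ Z^3.

The boundary map ∂_1: C_1 → C_0 maps an edge to its endpoints' difference, ∂[p,q] = q − p. For instance
  ∂bc = c − b.
The 3×3 boundary matrix has rank 2 and Smith normal form diag(1,1).

From H_k ≅ ker(∂_k) / im(∂_{k+1}) we obtain:

  H_0: rank C_0 − rank ∂_1 = 3 − 2 = 1, and the invariant factors of ∂_1 are all 1, so H_0 ≅ Z.
  H_1: rank ker ∂_1 − rank ∂_2 = (3 − 2) − 0 = 1, and there is no ∂_2, so H_1 ≅ Z.

Hence the Betti numbers are b_0 = 1, b_1 = 1.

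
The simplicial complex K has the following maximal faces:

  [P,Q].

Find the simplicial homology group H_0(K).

H_0 = Z.

We work with the vertex ordering P < Q. The simplices of K, each written with vertices in increasing order, are:

  0-simplices (2): P, Q
  1-simplices (1): PQ

Hence C_0 ≅ Z^2, C_1 ≅ Z^1.

The boundary map ∂_1: C_1 → C_0 sends each edge [p,q] (with p < q) to q − p. For instance
  ∂PQ = Q − P.
This gives a 2×1 integer matrix of rank 1; reducing to Smith normal form yields diagonal entries (1).

Reading off H_k = ker ∂_k / im ∂_{k+1}:

  H_0: rank C_0 − rank ∂_1 = 2 − 1 = 1, and the invariant factors of ∂_1 are all 1, so H_0 ≅ Z.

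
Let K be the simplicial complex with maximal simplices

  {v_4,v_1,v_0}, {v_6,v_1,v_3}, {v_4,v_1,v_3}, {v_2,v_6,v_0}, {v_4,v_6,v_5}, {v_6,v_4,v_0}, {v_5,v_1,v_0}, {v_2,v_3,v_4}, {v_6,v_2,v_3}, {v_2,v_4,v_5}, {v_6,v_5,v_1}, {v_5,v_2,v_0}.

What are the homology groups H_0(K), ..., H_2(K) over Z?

H_0 ≅ Z,  H_1 ≅ Z_2,  H_2 = 0.

Fix the vertex order v_0 < v_1 < v_2 < v_3 < v_4 < v_5 < v_6 and write every simplex with vertices in increasing order. Then dim K = 2 and the simplices of K are:

  0-simplices (7): [v_0], [v_1], [v_2], [v_3], [v_4], [v_5], [v_6]
  1-simplices (18): (18 of them)
  2-simplices (12): (12 of them)

giving chain groups C_0 ≅ Z^7, C_1 ≅ Z^18, C_2 ≅ Z^12.

Boundary ∂_1: C_1 → C_0 sends each edge [p,q] (with p < q) to q − p.
This gives a 7×18 integer matrix of rank 6; reducing to Smith normal form yields diagonal entries (1,1,1,1,1,1).

∂_2: C_2 → C_1 sends each 2-simplex [p,q,r] to [q,r] − [p,r] + [p,q]. For instance
  ∂[v_4,v_5,v_6] = [v_5,v_6] − [v_4,v_6] + [v_4,v_5],
  ∂[v_0,v_1,v_5] = [v_1,v_5] − [v_0,v_5] + [v_0,v_1].
The 18×12 boundary matrix has rank 12 and Smith normal form diag(1,1,1,1,1,1,1,1,1,1,1,2).

Computing H_k = (kernel of ∂_k) / (image of ∂_{k+1}):

  H_0: rank C_0 − rank ∂_1 = 7 − 6 = 1, and the invariant factors of ∂_1 are all 1, so H_0 ≅ Z.
  H_1: rank ker ∂_1 − rank ∂_2 = (18 − 6) − 12 = 0, and ∂_2 has invariant factor 2 > 1, so H_1 ≅ Z_2.
  H_2: rank ker ∂_2 − rank ∂_3 = (12 − 12) − 0 = 0, and there is no ∂_3, so H_2 ≅ 0.

(K is a triangulation of the real projective plane RP^2.)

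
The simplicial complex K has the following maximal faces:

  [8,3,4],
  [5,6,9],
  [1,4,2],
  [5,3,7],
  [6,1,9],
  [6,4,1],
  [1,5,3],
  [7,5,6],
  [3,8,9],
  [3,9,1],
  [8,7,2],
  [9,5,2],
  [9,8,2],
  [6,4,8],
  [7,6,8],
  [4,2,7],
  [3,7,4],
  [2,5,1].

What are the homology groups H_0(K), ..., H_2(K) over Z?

H_0 ≅ Z,  H_1 ≅ Z ⊕ Z/2,  H_2 = 0.

Fix the vertex order 1 < 2 < 3 < 4 < 5 < 6 < 7 < 8 < 9 and write every simplex with vertices in increasing order. Then dim K = 2 and the simplices of K are:

  0-simplices (9): [1], [2], [3], [4], [5], [6], [7], [8], [9]
  1-simplices (27): (27 of them)
  2-simplices (18): [1,2,4], [1,2,5], [1,3,5], [1,3,9], [1,4,6], [1,6,9], [2,4,7], [2,5,9], [2,7,8], [2,8,9], [3,4,7], [3,4,8], [3,5,7], [3,8,9], [4,6,8], [5,6,7], [5,6,9], [6,7,8]

Hence C_0 ≅ Z^9, C_1 ≅ Z^27, C_2 ≅ Z^18.

∂_1: C_1 → C_0 maps an edge to its endpoints' difference, ∂[p,q] = q − p. For instance
  ∂[2,5] = [5] − [2].
The resulting 9×27 matrix has rank 8, and its Smith normal form has invariant factors (1,1,1,1,1,1,1,1).

Boundary ∂_2: C_2 → C_1 maps a triangle to the signed sum of its edges. For instance
  ∂[1,3,9] = [3,9] − [1,9] + [1,3],
  ∂[1,6,9] = [6,9] − [1,9] + [1,6].
This gives a 27×18 integer matrix of rank 18; reducing to Smith normal form yields diagonal entries (1,1,1,1,1,1,1,1,1,1,1,1,1,1,1,1,1,2).

Computing H_k = (kernel of ∂_k) / (image of ∂_{k+1}):

  H_0: rank C_0 − rank ∂_1 = 9 − 8 = 1, and the invariant factors of ∂_1 are all 1, so H_0 = Z.
  H_1: rank ker ∂_1 − rank ∂_2 = (27 − 8) − 18 = 1, and ∂_2 has invariant factor 2 > 1, so H_1 = Z ⊕ Z/2.
  H_2: rank ker ∂_2 − rank ∂_3 = (18 − 18) − 0 = 0, and there is no ∂_3, so H_2 = 0.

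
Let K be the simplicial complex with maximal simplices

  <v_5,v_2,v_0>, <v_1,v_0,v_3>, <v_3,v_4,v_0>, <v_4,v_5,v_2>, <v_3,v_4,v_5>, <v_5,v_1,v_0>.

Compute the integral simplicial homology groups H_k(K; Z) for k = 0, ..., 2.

K has 6 vertices, 12 edges, 6 triangles.
rank ∂_0 = 0, rank ∂_1 = 5 ⇒ b_0 = 6 − 0 − 5 = 1; all invariant factors of ∂_1 are 1 so no torsion. So H_0 ≅ Z.
rank ∂_1 = 5, rank ∂_2 = 6 ⇒ b_1 = 12 − 5 − 6 = 1; all invariant factors of ∂_2 are 1 so no torsion. So H_1 ≅ Z.
rank ∂_2 = 6, rank ∂_3 = 0 ⇒ b_2 = 6 − 6 − 0 = 0. So H_2 ≅ 0.

H_0 ≅ Z,  H_1 ≅ Z,  H_2 = 0.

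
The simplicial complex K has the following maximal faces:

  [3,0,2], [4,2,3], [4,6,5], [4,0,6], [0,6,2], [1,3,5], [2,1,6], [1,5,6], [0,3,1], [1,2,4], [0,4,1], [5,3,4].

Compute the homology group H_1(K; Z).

K has 7 vertices, 18 edges, 12 triangles.
rank ∂_1 = 6, rank ∂_2 = 12 ⇒ b_1 = 18 − 6 − 12 = 0; ∂_2 has invariant factor(s) [2] giving torsion. So H_1 ≅ Z_2.

H_1 = Z_2.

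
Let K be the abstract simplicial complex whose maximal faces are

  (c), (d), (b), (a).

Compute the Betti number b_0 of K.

b_0 = 4.

Order the vertices as a < b < c < d. Listing each simplex with vertices in this order, K has dimension 0 with simplices:

  0-simplices (4): a, b, c, d

giving chain groups C_0 ≅ Z^4.

From H_k ≅ ker(∂_k) / im(∂_{k+1}) we obtain:

  H_0: rank C_0 − rank ∂_1 = 4 − 0 = 4, and there is no ∂_1, so H_0 ≅ Z^4.

Hence the Betti numbers are b_0 = 4.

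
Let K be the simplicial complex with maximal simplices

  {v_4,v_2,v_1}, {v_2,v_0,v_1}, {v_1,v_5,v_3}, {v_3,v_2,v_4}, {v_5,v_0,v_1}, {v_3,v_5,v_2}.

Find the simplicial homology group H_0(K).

Fix the vertex order v_0 < v_1 < v_2 < v_3 < v_4 < v_5 and write every simplex with vertices in increasing order. Then dim K = 2 and the simplices of K are:

  0-simplices (6): [v_0], [v_1], [v_2], [v_3], [v_4], [v_5]
  1-simplices (12): [v_0,v_1], [v_0,v_2], [v_0,v_5], [v_1,v_2], [v_1,v_3], [v_1,v_4], [v_1,v_5], [v_2,v_3], [v_2,v_4], [v_2,v_5], [v_3,v_4], [v_3,v_5]
  2-simplices (6): [v_0,v_1,v_2], [v_0,v_1,v_5], [v_1,v_2,v_4], [v_1,v_3,v_5], [v_2,v_3,v_4], [v_2,v_3,v_5]

so the chain groups are C_0 ≅ Z^6, C_1 ≅ Z^12, C_2 ≅ Z^6.

The boundary map ∂_1: C_1 → C_0 maps an edge to its endpoints' difference, ∂[p,q] = q − p.
The resulting 6×12 matrix has rank 5, and its Smith normal form has invariant factors (1,1,1,1,1).

The boundary map ∂_2: C_2 → C_1 maps a triangle to the signed sum of its edges. For instance
  ∂[v_1,v_3,v_5] = [v_3,v_5] − [v_1,v_5] + [v_1,v_3],
  ∂[v_2,v_3,v_5] = [v_3,v_5] − [v_2,v_5] + [v_2,v_3].
The resulting 12×6 matrix has rank 6, and its Smith normal form has invariant factors (1,1,1,1,1,1).

Computing H_k = (kernel of ∂_k) / (image of ∂_{k+1}):

  H_0: rank C_0 − rank ∂_1 = 6 − 5 = 1, and the invariant factors of ∂_1 are all 1, so H_0 ≅ Z.

(K is a triangulation of the cylinder S^1 x I.)

H_0 ≅ Z.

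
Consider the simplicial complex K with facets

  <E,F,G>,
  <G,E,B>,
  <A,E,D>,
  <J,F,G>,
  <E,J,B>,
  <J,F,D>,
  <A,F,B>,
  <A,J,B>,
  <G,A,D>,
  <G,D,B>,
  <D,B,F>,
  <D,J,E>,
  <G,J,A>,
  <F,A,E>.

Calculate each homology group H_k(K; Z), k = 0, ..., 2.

H_0 ≅ Z,  H_1 ≅ Z^2,  H_2 ≅ Z.

We work with the vertex ordering A < B < D < E < F < G < J. The simplices of K, each written with vertices in increasing order, are:

  0-simplices (7): A, B, D, E, F, G, J
  1-simplices (21): AB, AD, AE, AF, AG, AJ, BD, BE, BF, BG, BJ, DE, DF, DG, DJ, EF, EG, EJ, FG, FJ, GJ
  2-simplices (14): ABF, ABJ, ADE, ADG, AEF, AGJ, BDF, BDG, BEG, BEJ, DEJ, DFJ, EFG, FGJ

giving chain groups C_0 ≅ Z^7, C_1 ≅ Z^21, C_2 ≅ Z^14.

Boundary ∂_1: C_1 → C_0 is given by ∂[p,q] = [q] − [p]. For instance
  ∂DF = F − D.
This gives a 7×21 integer matrix of rank 6; reducing to Smith normal form yields diagonal entries (1,1,1,1,1,1).

The boundary map ∂_2: C_2 → C_1 maps a triangle to the signed sum of its edges. For instance
  ∂FGJ = GJ − FJ + FG,
  ∂BDF = DF − BF + BD.
As a 21×14 matrix over Z this has rank 13, with invariant factors (1,1,1,1,1,1,1,1,1,1,1,1,1).

Computing H_k = (kernel of ∂_k) / (image of ∂_{k+1}):

  H_0: rank C_0 − rank ∂_1 = 7 − 6 = 1, and the invariant factors of ∂_1 are all 1, so H_0 = Z.
  H_1: rank ker ∂_1 − rank ∂_2 = (21 − 6) − 13 = 2, and the invariant factors of ∂_2 are all 1, so H_1 = Z^2.
  H_2: rank ker ∂_2 − rank ∂_3 = (14 − 13) − 0 = 1, and there is no ∂_3, so H_2 = Z.

As a check, the Euler characteristic is 7 − 21 + 14 = 0, which agrees with 1 − 2 + 1 = 0.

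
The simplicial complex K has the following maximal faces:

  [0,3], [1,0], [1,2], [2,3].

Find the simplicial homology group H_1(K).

We work with the vertex ordering 0 < 1 < 2 < 3. The simplices of K, each written with vertices in increasing order, are:

  0-simplices (4): [0], [1], [2], [3]
  1-simplices (4): [0,1], [0,3], [1,2], [2,3]

so the chain groups are C_0 ≅ Z^4, C_1 ≅ Z^4.

∂_1: C_1 → C_0 is given by ∂[p,q] = [q] − [p].
As a 4×4 matrix over Z this has rank 3, with invariant factors (1,1,1).

Computing H_k = (kernel of ∂_k) / (image of ∂_{k+1}):

  H_1: rank ker ∂_1 − rank ∂_2 = (4 − 3) − 0 = 1, and there is no ∂_2, so H_1 ≅ Z.

H_1 ≅ Z.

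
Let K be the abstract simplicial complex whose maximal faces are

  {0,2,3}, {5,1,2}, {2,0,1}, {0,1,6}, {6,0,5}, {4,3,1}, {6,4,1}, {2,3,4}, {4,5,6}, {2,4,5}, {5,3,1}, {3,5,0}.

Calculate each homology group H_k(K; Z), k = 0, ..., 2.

H_0 = Z,  H_1 = Z/2Z,  H_2 = 0.

Take the total order 0 < 1 < 2 < 3 < 4 < 5 < 6 on the vertex set. Then K (dimension 2) consists of the simplices:

  0-simplices (7): [0], [1], [2], [3], [4], [5], [6]
  1-simplices (18): [0,1], [0,2], [0,3], [0,5], [0,6], [1,2], [1,3], [1,4], [1,5], [1,6], [2,3], [2,4], [2,5], [3,4], [3,5], [4,5], [4,6], [5,6]
  2-simplices (12): [0,1,2], [0,1,6], [0,2,3], [0,3,5], [0,5,6], [1,2,5], [1,3,4], [1,3,5], [1,4,6], [2,3,4], [2,4,5], [4,5,6]

so the chain groups are C_0 ≅ Z^7, C_1 ≅ Z^18, C_2 ≅ Z^12.

Boundary ∂_1: C_1 → C_0 is given by ∂[p,q] = [q] − [p]. For instance
  ∂[3,4] = [4] − [3].
As a 7×18 matrix over Z this has rank 6, with invariant factors (1,1,1,1,1,1).

Boundary ∂_2: C_2 → C_1 sends each 2-simplex [p,q,r] to [q,r] − [p,r] + [p,q]. For instance
  ∂[2,3,4] = [3,4] − [2,4] + [2,3],
  ∂[1,3,4] = [3,4] − [1,4] + [1,3].
This gives a 18×12 integer matrix of rank 12; reducing to Smith normal form yields diagonal entries (1,1,1,1,1,1,1,1,1,1,1,2).

Reading off H_k = ker ∂_k / im ∂_{k+1}:

  H_0: rank C_0 − rank ∂_1 = 7 − 6 = 1, and the invariant factors of ∂_1 are all 1, so H_0 ≅ Z.
  H_1: rank ker ∂_1 − rank ∂_2 = (18 − 6) − 12 = 0, and ∂_2 has invariant factor 2 > 1, so H_1 ≅ Z/2Z.
  H_2: rank ker ∂_2 − rank ∂_3 = (12 − 12) − 0 = 0, and there is no ∂_3, so H_2 ≅ 0.

As a check, the Euler characteristic is 7 − 18 + 12 = 1, which agrees with 1 − 0 + 0 = 1.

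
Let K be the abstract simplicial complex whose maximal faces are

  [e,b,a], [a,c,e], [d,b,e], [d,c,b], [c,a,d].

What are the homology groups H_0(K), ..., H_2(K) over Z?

We work with the vertex ordering a < b < c < d < e. The simplices of K, each written with vertices in increasing order, are:

  0-simplices (5): a, b, c, d, e
  1-simplices (10): ab, ac, ad, ae, bc, bd, be, cd, ce, de
  2-simplices (5): abe, acd, ace, bcd, bde

Hence C_0 ≅ Z^5, C_1 ≅ Z^10, C_2 ≅ Z^5.

∂_1: C_1 → C_0 sends each edge [p,q] (with p < q) to q − p. For instance
  ∂ce = e − c.
As a 5×10 matrix over Z this has rank 4, with invariant factors (1,1,1,1).

The boundary map ∂_2: C_2 → C_1 acts by ∂[p,q,r] = [q,r] − [p,r] + [p,q]. For instance
  ∂ace = ce − ae + ac,
  ∂bde = de − be + bd.
This gives a 10×5 integer matrix of rank 5; reducing to Smith normal form yields diagonal entries (1,1,1,1,1).

Now H_k = ker ∂_k / im ∂_{k+1}, so:

  H_0: rank C_0 − rank ∂_1 = 5 − 4 = 1, and the invariant factors of ∂_1 are all 1, so H_0 = Z.
  H_1: rank ker ∂_1 − rank ∂_2 = (10 − 4) − 5 = 1, and the invariant factors of ∂_2 are all 1, so H_1 = Z.
  H_2: rank ker ∂_2 − rank ∂_3 = (5 − 5) − 0 = 0, and there is no ∂_3, so H_2 = 0.

H_0 = Z,  H_1 = Z,  H_2 = 0.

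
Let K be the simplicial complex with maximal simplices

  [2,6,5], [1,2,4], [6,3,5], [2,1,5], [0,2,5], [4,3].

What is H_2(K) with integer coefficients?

K has 7 vertices, 12 edges, 5 triangles.
rank ∂_2 = 5, rank ∂_3 = 0 ⇒ b_2 = 5 − 5 − 0 = 0. So H_2 ≅ 0.

H_2 = 0.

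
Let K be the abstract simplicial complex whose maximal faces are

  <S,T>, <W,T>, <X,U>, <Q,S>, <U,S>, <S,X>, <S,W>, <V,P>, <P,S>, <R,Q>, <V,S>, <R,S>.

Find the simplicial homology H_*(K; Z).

H_0 = Z,  H_1 = Z^4.

Take the total order P < Q < R < S < T < U < V < W < X on the vertex set. Then K (dimension 1) consists of the simplices:

  0-simplices (9): P, Q, R, S, T, U, V, W, X
  1-simplices (12): PS, PV, QR, QS, RS, ST, SU, SV, SW, SX, TW, UX

Hence C_0 ≅ Z^9, C_1 ≅ Z^12.

The boundary map ∂_1: C_1 → C_0 maps an edge to its endpoints' difference, ∂[p,q] = q − p. For instance
  ∂SV = V − S.
The resulting 9×12 matrix has rank 8, and its Smith normal form has invariant factors (1,1,1,1,1,1,1,1).

Computing H_k = (kernel of ∂_k) / (image of ∂_{k+1}):

  H_0: rank C_0 − rank ∂_1 = 9 − 8 = 1, and the invariant factors of ∂_1 are all 1, so H_0 ≅ Z.
  H_1: rank ker ∂_1 − rank ∂_2 = (12 − 8) − 0 = 4, and there is no ∂_2, so H_1 ≅ Z^4.

As a check, the Euler characteristic is 9 − 12 = -3, which agrees with 1 − 4 = -3.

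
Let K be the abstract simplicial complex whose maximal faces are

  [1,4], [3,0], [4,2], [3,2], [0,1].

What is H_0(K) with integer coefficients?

H_0 = Z.

K has 5 vertices, 5 edges.
rank ∂_0 = 0, rank ∂_1 = 4 ⇒ b_0 = 5 − 0 − 4 = 1; all invariant factors of ∂_1 are 1 so no torsion. So H_0 ≅ Z.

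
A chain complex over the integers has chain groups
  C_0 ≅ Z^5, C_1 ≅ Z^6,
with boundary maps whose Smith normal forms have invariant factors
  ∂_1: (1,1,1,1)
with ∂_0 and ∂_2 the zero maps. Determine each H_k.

H_0: b_0 = 5 − 0 − 4 = 1; torsion from ∂_1 factors > 1: none. So H_0 = Z.
H_1: b_1 = 6 − 4 − 0 = 2; torsion from ∂_2 factors > 1: none. So H_1 = Z^2.

H_0 = Z,  H_1 = Z^2.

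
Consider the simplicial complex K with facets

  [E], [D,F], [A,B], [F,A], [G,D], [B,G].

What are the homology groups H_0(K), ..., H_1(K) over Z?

H_0 = Z^2,  H_1 = Z.

We work with the vertex ordering A < B < D < E < F < G. The simplices of K, each written with vertices in increasing order, are:

  0-simplices (6): A, B, D, E, F, G
  1-simplices (5): AB, AF, BG, DF, DG

giving chain groups C_0 ≅ Z^6, C_1 ≅ Z^5.

∂_1: C_1 → C_0 maps an edge to its endpoints' difference, ∂[p,q] = q − p.
The 6×5 boundary matrix has rank 4 and Smith normal form diag(1,1,1,1).

Now H_k = ker ∂_k / im ∂_{k+1}, so:

  H_0: rank C_0 − rank ∂_1 = 6 − 4 = 2, and the invariant factors of ∂_1 are all 1, so H_0 ≅ Z^2.
  H_1: rank ker ∂_1 − rank ∂_2 = (5 − 4) − 0 = 1, and there is no ∂_2, so H_1 ≅ Z.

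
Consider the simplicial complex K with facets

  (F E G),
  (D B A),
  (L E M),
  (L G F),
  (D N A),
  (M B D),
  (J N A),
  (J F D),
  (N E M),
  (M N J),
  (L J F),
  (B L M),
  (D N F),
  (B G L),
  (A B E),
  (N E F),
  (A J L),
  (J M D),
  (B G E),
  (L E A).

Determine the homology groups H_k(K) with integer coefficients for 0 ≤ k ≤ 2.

H_0 ≅ Z,  H_1 ≅ Z ⊕ Z/2Z,  H_2 = 0.

Order the vertices as A < B < D < E < F < G < J < L < M < N. Listing each simplex with vertices in this order, K has dimension 2 with simplices:

  0-simplices (10): A, B, D, E, F, G, J, L, M, N
  1-simplices (30): AB, AD, AE, AJ, AL, AN, BD, BE, BG, BL, BM, DF, DJ, DM, DN, EF, EG, EL, EM, EN, FG, FJ, FL, FN, GL, JL, JM, JN, LM, MN
  2-simplices (20): ABD, ABE, ADN, AEL, AJL, AJN, BDM, BEG, BGL, BLM, DFJ, DFN, DJM, EFG, EFN, ELM, EMN, FGL, FJL, JMN

Hence C_0 ≅ Z^10, C_1 ≅ Z^30, C_2 ≅ Z^20.

Boundary ∂_1: C_1 → C_0 sends each edge [p,q] (with p < q) to q − p.
The resulting 10×30 matrix has rank 9, and its Smith normal form has invariant factors (1,1,1,1,1,1,1,1,1).

The boundary map ∂_2: C_2 → C_1 sends each 2-simplex [p,q,r] to [q,r] − [p,r] + [p,q]. For instance
  ∂BDM = DM − BM + BD,
  ∂DFN = FN − DN + DF.
The 30×20 boundary matrix has rank 20 and Smith normal form diag(1,1,1,1,1,1,1,1,1,1,1,1,1,1,1,1,1,1,1,2).

Computing H_k = (kernel of ∂_k) / (image of ∂_{k+1}):

  H_0: rank C_0 − rank ∂_1 = 10 − 9 = 1, and the invariant factors of ∂_1 are all 1, so H_0 = Z.
  H_1: rank ker ∂_1 − rank ∂_2 = (30 − 9) − 20 = 1, and ∂_2 has invariant factor 2 > 1, so H_1 = Z ⊕ Z/2Z.
  H_2: rank ker ∂_2 − rank ∂_3 = (20 − 20) − 0 = 0, and there is no ∂_3, so H_2 = 0.

(K is a triangulation of the Klein bottle.)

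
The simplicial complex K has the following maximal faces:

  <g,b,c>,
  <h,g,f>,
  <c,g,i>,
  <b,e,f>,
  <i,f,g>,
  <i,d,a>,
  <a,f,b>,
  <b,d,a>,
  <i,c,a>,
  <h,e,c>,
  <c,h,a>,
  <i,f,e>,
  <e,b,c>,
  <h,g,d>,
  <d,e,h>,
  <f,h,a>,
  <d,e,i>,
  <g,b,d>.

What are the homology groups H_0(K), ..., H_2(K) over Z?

H_0 = Z,  H_1 = Z^2,  H_2 = Z.

Fix the vertex order a < b < c < d < e < f < g < h < i and write every simplex with vertices in increasing order. Then dim K = 2 and the simplices of K are:

  0-simplices (9): a, b, c, d, e, f, g, h, i
  1-simplices (27): ab, ac, ad, af, ah, ai, bc, bd, be, bf, bg, ce, cg, ch, ci, de, dg, dh, di, ef, eh, ei, fg, fh, fi, gh, gi
  2-simplices (18): abd, abf, ach, aci, adi, afh, bce, bcg, bdg, bef, ceh, cgi, deh, dei, dgh, efi, fgh, fgi

Hence C_0 ≅ Z^9, C_1 ≅ Z^27, C_2 ≅ Z^18.

∂_1: C_1 → C_0 is given by ∂[p,q] = [q] − [p].
The resulting 9×27 matrix has rank 8, and its Smith normal form has invariant factors (1,1,1,1,1,1,1,1).

The boundary map ∂_2: C_2 → C_1 acts by ∂[p,q,r] = [q,r] − [p,r] + [p,q]. For instance
  ∂deh = eh − dh + de,
  ∂fgi = gi − fi + fg.
The 27×18 boundary matrix has rank 17 and Smith normal form diag(1,1,1,1,1,1,1,1,1,1,1,1,1,1,1,1,1).

Now H_k = ker ∂_k / im ∂_{k+1}, so:

  H_0: rank C_0 − rank ∂_1 = 9 − 8 = 1, and the invariant factors of ∂_1 are all 1, so H_0 ≅ Z.
  H_1: rank ker ∂_1 − rank ∂_2 = (27 − 8) − 17 = 2, and the invariant factors of ∂_2 are all 1, so H_1 ≅ Z^2.
  H_2: rank ker ∂_2 − rank ∂_3 = (18 − 17) − 0 = 1, and there is no ∂_3, so H_2 ≅ Z.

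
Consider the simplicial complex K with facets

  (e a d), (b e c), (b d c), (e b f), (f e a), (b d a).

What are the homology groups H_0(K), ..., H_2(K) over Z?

H_0 = Z,  H_1 = Z,  H_2 = 0.

K has 6 vertices, 12 edges, 6 triangles.
rank ∂_0 = 0, rank ∂_1 = 5 ⇒ b_0 = 6 − 0 − 5 = 1; all invariant factors of ∂_1 are 1 so no torsion. So H_0 ≅ Z.
rank ∂_1 = 5, rank ∂_2 = 6 ⇒ b_1 = 12 − 5 − 6 = 1; all invariant factors of ∂_2 are 1 so no torsion. So H_1 ≅ Z.
rank ∂_2 = 6, rank ∂_3 = 0 ⇒ b_2 = 6 − 6 − 0 = 0. So H_2 ≅ 0.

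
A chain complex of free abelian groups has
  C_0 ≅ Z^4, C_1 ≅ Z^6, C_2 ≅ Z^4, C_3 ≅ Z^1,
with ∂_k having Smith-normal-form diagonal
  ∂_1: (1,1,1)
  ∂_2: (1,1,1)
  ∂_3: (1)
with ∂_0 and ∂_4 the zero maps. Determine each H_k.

H_0: b_0 = 4 − 0 − 3 = 1; torsion from ∂_1 factors > 1: none. So H_0 ≅ Z.
H_1: b_1 = 6 − 3 − 3 = 0; torsion from ∂_2 factors > 1: none. So H_1 ≅ 0.
H_2: b_2 = 4 − 3 − 1 = 0; torsion from ∂_3 factors > 1: none. So H_2 ≅ 0.
H_3: b_3 = 1 − 1 − 0 = 0; torsion from ∂_4 factors > 1: none. So H_3 ≅ 0.

H_0 ≅ Z,  H_1 = 0,  H_2 = 0,  H_3 = 0.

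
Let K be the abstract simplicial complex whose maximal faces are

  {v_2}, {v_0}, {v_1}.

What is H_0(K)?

H_0 ≅ Z^3.

Fix the vertex order v_0 < v_1 < v_2 and write every simplex with vertices in increasing order. Then dim K = 0 and the simplices of K are:

  0-simplices (3): [v_0], [v_1], [v_2]

Hence C_0 ≅ Z^3.

Computing H_k = (kernel of ∂_k) / (image of ∂_{k+1}):

  H_0: rank C_0 − rank ∂_1 = 3 − 0 = 3, and there is no ∂_1, so H_0 = Z^3.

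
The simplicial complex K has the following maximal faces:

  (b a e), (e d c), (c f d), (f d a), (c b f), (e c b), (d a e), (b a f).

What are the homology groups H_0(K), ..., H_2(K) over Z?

H_0 = Z,  H_1 = 0,  H_2 = Z.

Order the vertices as a < b < c < d < e < f. Listing each simplex with vertices in this order, K has dimension 2 with simplices:

  0-simplices (6): a, b, c, d, e, f
  1-simplices (12): ab, ad, ae, af, bc, be, bf, cd, ce, cf, de, df
  2-simplices (8): abe, abf, ade, adf, bce, bcf, cde, cdf

giving chain groups C_0 ≅ Z^6, C_1 ≅ Z^12, C_2 ≅ Z^8.

Boundary ∂_1: C_1 → C_0 sends each edge [p,q] (with p < q) to q − p. For instance
  ∂af = f − a.
The 6×12 boundary matrix has rank 5 and Smith normal form diag(1,1,1,1,1).

The boundary map ∂_2: C_2 → C_1 maps a triangle to the signed sum of its edges. For instance
  ∂adf = df − af + ad,
  ∂abf = bf − af + ab.
This gives a 12×8 integer matrix of rank 7; reducing to Smith normal form yields diagonal entries (1,1,1,1,1,1,1).

From H_k ≅ ker(∂_k) / im(∂_{k+1}) we obtain:

  H_0: rank C_0 − rank ∂_1 = 6 − 5 = 1, and the invariant factors of ∂_1 are all 1, so H_0 = Z.
  H_1: rank ker ∂_1 − rank ∂_2 = (12 − 5) − 7 = 0, and the invariant factors of ∂_2 are all 1, so H_1 = 0.
  H_2: rank ker ∂_2 − rank ∂_3 = (8 − 7) − 0 = 1, and there is no ∂_3, so H_2 = Z.

As a check, the Euler characteristic is 6 − 12 + 8 = 2, which agrees with 1 − 0 + 1 = 2.
(K is a triangulation of the 2-sphere S^2.)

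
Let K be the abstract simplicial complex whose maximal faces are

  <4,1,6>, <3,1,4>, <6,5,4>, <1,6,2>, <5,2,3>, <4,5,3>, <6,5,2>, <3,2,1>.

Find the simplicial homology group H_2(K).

H_2 ≅ Z.

We work with the vertex ordering 1 < 2 < 3 < 4 < 5 < 6. The simplices of K, each written with vertices in increasing order, are:

  0-simplices (6): [1], [2], [3], [4], [5], [6]
  1-simplices (12): [1,2], [1,3], [1,4], [1,6], [2,3], [2,5], [2,6], [3,4], [3,5], [4,5], [4,6], [5,6]
  2-simplices (8): [1,2,3], [1,2,6], [1,3,4], [1,4,6], [2,3,5], [2,5,6], [3,4,5], [4,5,6]

so the chain groups are C_0 ≅ Z^6, C_1 ≅ Z^12, C_2 ≅ Z^8.

The boundary map ∂_1: C_1 → C_0 maps an edge to its endpoints' difference, ∂[p,q] = q − p. For instance
  ∂[2,6] = [6] − [2].
The 6×12 boundary matrix has rank 5 and Smith normal form diag(1,1,1,1,1).

∂_2: C_2 → C_1 sends each 2-simplex [p,q,r] to [q,r] − [p,r] + [p,q]. For instance
  ∂[1,2,3] = [2,3] − [1,3] + [1,2],
  ∂[2,5,6] = [5,6] − [2,6] + [2,5].
The resulting 12×8 matrix has rank 7, and its Smith normal form has invariant factors (1,1,1,1,1,1,1).

Computing H_k = (kernel of ∂_k) / (image of ∂_{k+1}):

  H_2: rank ker ∂_2 − rank ∂_3 = (8 − 7) − 0 = 1, and there is no ∂_3, so H_2 = Z.

(K is a triangulation of the 2-sphere S^2.)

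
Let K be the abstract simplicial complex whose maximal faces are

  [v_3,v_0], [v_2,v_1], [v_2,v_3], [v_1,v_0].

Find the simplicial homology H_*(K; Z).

Order the vertices as v_0 < v_1 < v_2 < v_3. Listing each simplex with vertices in this order, K has dimension 1 with simplices:

  0-simplices (4): [v_0], [v_1], [v_2], [v_3]
  1-simplices (4): [v_0,v_1], [v_0,v_3], [v_1,v_2], [v_2,v_3]

so the chain groups are C_0 ≅ Z^4, C_1 ≅ Z^4.

The boundary map ∂_1: C_1 → C_0 is given by ∂[p,q] = [q] − [p]. For instance
  ∂[v_0,v_3] = [v_3] − [v_0].
The 4×4 boundary matrix has rank 3 and Smith normal form diag(1,1,1).

From H_k ≅ ker(∂_k) / im(∂_{k+1}) we obtain:

  H_0: rank C_0 − rank ∂_1 = 4 − 3 = 1, and the invariant factors of ∂_1 are all 1, so H_0 = Z.
  H_1: rank ker ∂_1 − rank ∂_2 = (4 − 3) − 0 = 1, and there is no ∂_2, so H_1 = Z.

(K is a triangulation of the circle S^1.)

H_0 = Z,  H_1 = Z.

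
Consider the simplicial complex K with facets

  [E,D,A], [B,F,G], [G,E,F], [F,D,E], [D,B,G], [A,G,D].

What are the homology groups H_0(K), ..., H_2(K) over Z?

H_0 ≅ Z,  H_1 ≅ Z,  H_2 = 0.

K has 6 vertices, 12 edges, 6 triangles.
rank ∂_0 = 0, rank ∂_1 = 5 ⇒ b_0 = 6 − 0 − 5 = 1; all invariant factors of ∂_1 are 1 so no torsion. So H_0 ≅ Z.
rank ∂_1 = 5, rank ∂_2 = 6 ⇒ b_1 = 12 − 5 − 6 = 1; all invariant factors of ∂_2 are 1 so no torsion. So H_1 ≅ Z.
rank ∂_2 = 6, rank ∂_3 = 0 ⇒ b_2 = 6 − 6 − 0 = 0. So H_2 ≅ 0.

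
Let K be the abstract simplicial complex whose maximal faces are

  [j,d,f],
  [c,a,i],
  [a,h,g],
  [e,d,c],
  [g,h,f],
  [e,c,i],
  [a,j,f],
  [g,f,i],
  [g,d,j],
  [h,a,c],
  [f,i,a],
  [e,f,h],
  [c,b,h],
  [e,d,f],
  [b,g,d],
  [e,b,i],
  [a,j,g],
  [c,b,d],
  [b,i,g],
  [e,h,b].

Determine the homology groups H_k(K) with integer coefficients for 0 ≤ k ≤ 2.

H_0 ≅ Z,  H_1 ≅ Z ⊕ Z_2,  H_2 = 0.

We work with the vertex ordering a < b < c < d < e < f < g < h < i < j. The simplices of K, each written with vertices in increasing order, are:

  0-simplices (10): a, b, c, d, e, f, g, h, i, j
  1-simplices (30): ac, af, ag, ah, ai, aj, bc, bd, be, bg, bh, bi, cd, ce, ch, ci, de, df, dg, dj, ef, eh, ei, fg, fh, fi, fj, gh, gi, gj
  2-simplices (20): ach, aci, afi, afj, agh, agj, bcd, bch, bdg, beh, bei, bgi, cde, cei, def, dfj, dgj, efh, fgh, fgi

Hence C_0 ≅ Z^10, C_1 ≅ Z^30, C_2 ≅ Z^20.

Boundary ∂_1: C_1 → C_0 sends each edge [p,q] (with p < q) to q − p. For instance
  ∂ce = e − c.
The 10×30 boundary matrix has rank 9 and Smith normal form diag(1,1,1,1,1,1,1,1,1).

∂_2: C_2 → C_1 sends each 2-simplex [p,q,r] to [q,r] − [p,r] + [p,q]. For instance
  ∂agj = gj − aj + ag,
  ∂efh = fh − eh + ef.
This gives a 30×20 integer matrix of rank 20; reducing to Smith normal form yields diagonal entries (1,1,1,1,1,1,1,1,1,1,1,1,1,1,1,1,1,1,1,2).

Now H_k = ker ∂_k / im ∂_{k+1}, so:

  H_0: rank C_0 − rank ∂_1 = 10 − 9 = 1, and the invariant factors of ∂_1 are all 1, so H_0 ≅ Z.
  H_1: rank ker ∂_1 − rank ∂_2 = (30 − 9) − 20 = 1, and ∂_2 has invariant factor 2 > 1, so H_1 ≅ Z ⊕ Z_2.
  H_2: rank ker ∂_2 − rank ∂_3 = (20 − 20) − 0 = 0, and there is no ∂_3, so H_2 ≅ 0.

(K is a triangulation of the Klein bottle.)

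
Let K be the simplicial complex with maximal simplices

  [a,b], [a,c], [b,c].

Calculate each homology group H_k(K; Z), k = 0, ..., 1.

H_0 = Z,  H_1 = Z.

Order the vertices as a < b < c. Listing each simplex with vertices in this order, K has dimension 1 with simplices:

  0-simplices (3): a, b, c
  1-simplices (3): ab, ac, bc

Hence C_0 ≅ Z^3, C_1 ≅ Z^3.

∂_1: C_1 → C_0 is given by ∂[p,q] = [q] − [p].
The 3×3 boundary matrix has rank 2 and Smith normal form diag(1,1).

From H_k ≅ ker(∂_k) / im(∂_{k+1}) we obtain:

  H_0: rank C_0 − rank ∂_1 = 3 − 2 = 1, and the invariant factors of ∂_1 are all 1, so H_0 = Z.
  H_1: rank ker ∂_1 − rank ∂_2 = (3 − 2) − 0 = 1, and there is no ∂_2, so H_1 = Z.

(K is a triangulation of the circle S^1.)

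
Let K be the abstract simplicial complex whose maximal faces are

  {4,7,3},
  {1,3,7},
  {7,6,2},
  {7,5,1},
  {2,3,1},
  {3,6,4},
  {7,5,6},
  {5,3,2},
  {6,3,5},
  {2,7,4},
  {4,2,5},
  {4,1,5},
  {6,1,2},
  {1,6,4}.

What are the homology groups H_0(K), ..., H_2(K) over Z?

K has 7 vertices, 21 edges, 14 triangles.
rank ∂_0 = 0, rank ∂_1 = 6 ⇒ b_0 = 7 − 0 − 6 = 1; all invariant factors of ∂_1 are 1 so no torsion. So H_0 = Z.
rank ∂_1 = 6, rank ∂_2 = 13 ⇒ b_1 = 21 − 6 − 13 = 2; all invariant factors of ∂_2 are 1 so no torsion. So H_1 = Z^2.
rank ∂_2 = 13, rank ∂_3 = 0 ⇒ b_2 = 14 − 13 − 0 = 1. So H_2 = Z.

H_0 ≅ Z,  H_1 ≅ Z^2,  H_2 ≅ Z.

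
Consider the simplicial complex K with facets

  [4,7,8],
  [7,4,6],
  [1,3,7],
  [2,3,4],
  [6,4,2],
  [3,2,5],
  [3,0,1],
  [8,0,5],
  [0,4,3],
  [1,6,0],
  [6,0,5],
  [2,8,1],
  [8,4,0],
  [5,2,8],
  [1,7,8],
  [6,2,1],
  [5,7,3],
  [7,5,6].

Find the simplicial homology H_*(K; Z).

Order the vertices as 0 < 1 < 2 < 3 < 4 < 5 < 6 < 7 < 8. Listing each simplex with vertices in this order, K has dimension 2 with simplices:

  0-simplices (9): [0], [1], [2], [3], [4], [5], [6], [7], [8]
  1-simplices (27): (27 of them)
  2-simplices (18): [0,1,3], [0,1,6], [0,3,4], [0,4,8], [0,5,6], [0,5,8], [1,2,6], [1,2,8], [1,3,7], [1,7,8], [2,3,4], [2,3,5], [2,4,6], [2,5,8], [3,5,7], [4,6,7], [4,7,8], [5,6,7]

Hence C_0 ≅ Z^9, C_1 ≅ Z^27, C_2 ≅ Z^18.

Boundary ∂_1: C_1 → C_0 sends each edge [p,q] (with p < q) to q − p. For instance
  ∂[3,7] = [7] − [3].
This gives a 9×27 integer matrix of rank 8; reducing to Smith normal form yields diagonal entries (1,1,1,1,1,1,1,1).

∂_2: C_2 → C_1 maps a triangle to the signed sum of its edges. For instance
  ∂[1,2,6] = [2,6] − [1,6] + [1,2],
  ∂[2,5,8] = [5,8] − [2,8] + [2,5].
This gives a 27×18 integer matrix of rank 17; reducing to Smith normal form yields diagonal entries (1,1,1,1,1,1,1,1,1,1,1,1,1,1,1,1,1).

Reading off H_k = ker ∂_k / im ∂_{k+1}:

  H_0: rank C_0 − rank ∂_1 = 9 − 8 = 1, and the invariant factors of ∂_1 are all 1, so H_0 ≅ Z.
  H_1: rank ker ∂_1 − rank ∂_2 = (27 − 8) − 17 = 2, and the invariant factors of ∂_2 are all 1, so H_1 ≅ Z^2.
  H_2: rank ker ∂_2 − rank ∂_3 = (18 − 17) − 0 = 1, and there is no ∂_3, so H_2 ≅ Z.

As a check, the Euler characteristic is 9 − 27 + 18 = 0, which agrees with 1 − 2 + 1 = 0.

H_0 ≅ Z,  H_1 ≅ Z^2,  H_2 ≅ Z.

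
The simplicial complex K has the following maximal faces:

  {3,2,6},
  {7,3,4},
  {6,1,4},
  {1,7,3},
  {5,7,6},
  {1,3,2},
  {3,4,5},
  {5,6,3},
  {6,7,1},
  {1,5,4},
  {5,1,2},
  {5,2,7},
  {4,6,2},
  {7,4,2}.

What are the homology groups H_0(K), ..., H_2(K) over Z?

Order the vertices as 1 < 2 < 3 < 4 < 5 < 6 < 7. Listing each simplex with vertices in this order, K has dimension 2 with simplices:

  0-simplices (7): [1], [2], [3], [4], [5], [6], [7]
  1-simplices (21): [1,2], [1,3], [1,4], [1,5], [1,6], [1,7], [2,3], [2,4], [2,5], [2,6], [2,7], [3,4], [3,5], [3,6], [3,7], [4,5], [4,6], [4,7], [5,6], [5,7], [6,7]
  2-simplices (14): [1,2,3], [1,2,5], [1,3,7], [1,4,5], [1,4,6], [1,6,7], [2,3,6], [2,4,6], [2,4,7], [2,5,7], [3,4,5], [3,4,7], [3,5,6], [5,6,7]

Hence C_0 ≅ Z^7, C_1 ≅ Z^21, C_2 ≅ Z^14.

Boundary ∂_1: C_1 → C_0 is given by ∂[p,q] = [q] − [p].
This gives a 7×21 integer matrix of rank 6; reducing to Smith normal form yields diagonal entries (1,1,1,1,1,1).

The boundary map ∂_2: C_2 → C_1 sends each 2-simplex [p,q,r] to [q,r] − [p,r] + [p,q]. For instance
  ∂[2,5,7] = [5,7] − [2,7] + [2,5],
  ∂[1,2,3] = [2,3] − [1,3] + [1,2].
The 21×14 boundary matrix has rank 13 and Smith normal form diag(1,1,1,1,1,1,1,1,1,1,1,1,1).

Computing H_k = (kernel of ∂_k) / (image of ∂_{k+1}):

  H_0: rank C_0 − rank ∂_1 = 7 − 6 = 1, and the invariant factors of ∂_1 are all 1, so H_0 = Z.
  H_1: rank ker ∂_1 − rank ∂_2 = (21 − 6) − 13 = 2, and the invariant factors of ∂_2 are all 1, so H_1 = Z^2.
  H_2: rank ker ∂_2 − rank ∂_3 = (14 − 13) − 0 = 1, and there is no ∂_3, so H_2 = Z.

(K is a triangulation of the torus T^2.)

H_0 ≅ Z,  H_1 ≅ Z^2,  H_2 ≅ Z.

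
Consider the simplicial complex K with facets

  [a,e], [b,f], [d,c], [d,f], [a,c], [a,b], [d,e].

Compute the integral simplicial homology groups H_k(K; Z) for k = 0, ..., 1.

Fix the vertex order a < b < c < d < e < f and write every simplex with vertices in increasing order. Then dim K = 1 and the simplices of K are:

  0-simplices (6): a, b, c, d, e, f
  1-simplices (7): ab, ac, ae, bf, cd, de, df

giving chain groups C_0 ≅ Z^6, C_1 ≅ Z^7.

Boundary ∂_1: C_1 → C_0 maps an edge to its endpoints' difference, ∂[p,q] = q − p. For instance
  ∂ae = e − a.
The 6×7 boundary matrix has rank 5 and Smith normal form diag(1,1,1,1,1).

Computing H_k = (kernel of ∂_k) / (image of ∂_{k+1}):

  H_0: rank C_0 − rank ∂_1 = 6 − 5 = 1, and the invariant factors of ∂_1 are all 1, so H_0 ≅ Z.
  H_1: rank ker ∂_1 − rank ∂_2 = (7 − 5) − 0 = 2, and there is no ∂_2, so H_1 ≅ Z^2.

H_0 = Z,  H_1 = Z^2.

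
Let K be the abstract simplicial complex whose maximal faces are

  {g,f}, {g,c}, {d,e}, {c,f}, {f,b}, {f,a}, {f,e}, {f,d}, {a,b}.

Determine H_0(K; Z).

H_0 ≅ Z.

Take the total order a < b < c < d < e < f < g on the vertex set. Then K (dimension 1) consists of the simplices:

  0-simplices (7): a, b, c, d, e, f, g
  1-simplices (9): ab, af, bf, cf, cg, de, df, ef, fg

so the chain groups are C_0 ≅ Z^7, C_1 ≅ Z^9.

Boundary ∂_1: C_1 → C_0 sends each edge [p,q] (with p < q) to q − p. For instance
  ∂de = e − d.
The resulting 7×9 matrix has rank 6, and its Smith normal form has invariant factors (1,1,1,1,1,1).

Computing H_k = (kernel of ∂_k) / (image of ∂_{k+1}):

  H_0: rank C_0 − rank ∂_1 = 7 − 6 = 1, and the invariant factors of ∂_1 are all 1, so H_0 = Z.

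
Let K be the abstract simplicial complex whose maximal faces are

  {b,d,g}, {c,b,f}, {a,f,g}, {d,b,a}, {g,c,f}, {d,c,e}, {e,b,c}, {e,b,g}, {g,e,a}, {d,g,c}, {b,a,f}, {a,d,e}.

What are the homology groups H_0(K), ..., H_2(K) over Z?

Order the vertices as a < b < c < d < e < f < g. Listing each simplex with vertices in this order, K has dimension 2 with simplices:

  0-simplices (7): a, b, c, d, e, f, g
  1-simplices (18): ab, ad, ae, af, ag, bc, bd, be, bf, bg, cd, ce, cf, cg, de, dg, eg, fg
  2-simplices (12): abd, abf, ade, aeg, afg, bce, bcf, bdg, beg, cde, cdg, cfg

giving chain groups C_0 ≅ Z^7, C_1 ≅ Z^18, C_2 ≅ Z^12.

Boundary ∂_1: C_1 → C_0 is given by ∂[p,q] = [q] − [p].
This gives a 7×18 integer matrix of rank 6; reducing to Smith normal form yields diagonal entries (1,1,1,1,1,1).

The boundary map ∂_2: C_2 → C_1 acts by ∂[p,q,r] = [q,r] − [p,r] + [p,q]. For instance
  ∂cde = de − ce + cd,
  ∂afg = fg − ag + af.
The resulting 18×12 matrix has rank 12, and its Smith normal form has invariant factors (1,1,1,1,1,1,1,1,1,1,1,2).

Now H_k = ker ∂_k / im ∂_{k+1}, so:

  H_0: rank C_0 − rank ∂_1 = 7 − 6 = 1, and the invariant factors of ∂_1 are all 1, so H_0 = Z.
  H_1: rank ker ∂_1 − rank ∂_2 = (18 − 6) − 12 = 0, and ∂_2 has invariant factor 2 > 1, so H_1 = Z/2.
  H_2: rank ker ∂_2 − rank ∂_3 = (12 − 12) − 0 = 0, and there is no ∂_3, so H_2 = 0.

As a check, the Euler characteristic is 7 − 18 + 12 = 1, which agrees with 1 − 0 + 0 = 1.
(K is a triangulation of the real projective plane RP^2.)

H_0 = Z,  H_1 = Z/2,  H_2 = 0.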